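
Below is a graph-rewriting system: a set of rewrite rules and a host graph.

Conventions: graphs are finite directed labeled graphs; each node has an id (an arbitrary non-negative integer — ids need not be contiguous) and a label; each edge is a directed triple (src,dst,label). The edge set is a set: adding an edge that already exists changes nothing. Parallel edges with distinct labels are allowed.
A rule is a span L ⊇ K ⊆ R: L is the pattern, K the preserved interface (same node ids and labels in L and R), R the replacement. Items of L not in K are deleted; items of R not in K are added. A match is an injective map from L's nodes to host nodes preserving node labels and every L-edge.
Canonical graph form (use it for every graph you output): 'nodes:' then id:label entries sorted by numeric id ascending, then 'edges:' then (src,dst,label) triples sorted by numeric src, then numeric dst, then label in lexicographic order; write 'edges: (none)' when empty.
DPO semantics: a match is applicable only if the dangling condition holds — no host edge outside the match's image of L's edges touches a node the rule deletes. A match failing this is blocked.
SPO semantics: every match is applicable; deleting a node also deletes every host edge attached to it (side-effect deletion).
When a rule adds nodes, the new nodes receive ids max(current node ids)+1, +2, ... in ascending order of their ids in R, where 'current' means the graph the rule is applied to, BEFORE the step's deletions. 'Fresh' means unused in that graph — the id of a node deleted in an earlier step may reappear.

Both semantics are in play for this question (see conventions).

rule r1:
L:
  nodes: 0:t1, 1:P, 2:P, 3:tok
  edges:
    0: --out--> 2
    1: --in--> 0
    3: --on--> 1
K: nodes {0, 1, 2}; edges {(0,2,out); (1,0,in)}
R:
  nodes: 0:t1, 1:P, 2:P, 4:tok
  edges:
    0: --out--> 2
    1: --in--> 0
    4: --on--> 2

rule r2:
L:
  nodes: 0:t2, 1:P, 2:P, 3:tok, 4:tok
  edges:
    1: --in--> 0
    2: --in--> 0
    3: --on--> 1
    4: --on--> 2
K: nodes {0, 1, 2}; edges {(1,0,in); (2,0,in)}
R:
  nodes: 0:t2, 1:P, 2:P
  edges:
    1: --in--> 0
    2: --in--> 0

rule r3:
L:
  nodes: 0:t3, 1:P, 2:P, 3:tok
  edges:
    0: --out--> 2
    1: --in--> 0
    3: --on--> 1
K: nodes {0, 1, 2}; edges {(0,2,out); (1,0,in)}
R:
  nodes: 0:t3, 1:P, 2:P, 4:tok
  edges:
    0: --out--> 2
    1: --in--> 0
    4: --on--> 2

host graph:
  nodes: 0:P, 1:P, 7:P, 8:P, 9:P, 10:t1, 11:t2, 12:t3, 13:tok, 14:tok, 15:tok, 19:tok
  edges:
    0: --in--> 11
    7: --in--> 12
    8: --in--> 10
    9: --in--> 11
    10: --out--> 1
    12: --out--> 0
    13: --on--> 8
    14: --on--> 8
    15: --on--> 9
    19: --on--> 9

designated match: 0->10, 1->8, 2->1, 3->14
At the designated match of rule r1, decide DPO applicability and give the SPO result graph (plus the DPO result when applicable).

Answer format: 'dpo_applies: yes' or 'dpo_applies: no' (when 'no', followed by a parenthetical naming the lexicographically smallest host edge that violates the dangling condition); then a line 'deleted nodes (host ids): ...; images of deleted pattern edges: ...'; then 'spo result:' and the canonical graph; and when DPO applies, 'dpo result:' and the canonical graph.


dpo_applies: yes
deleted nodes (host ids): 14; images of deleted pattern edges: (14,8,on)
spo result:
nodes: 0:P, 1:P, 7:P, 8:P, 9:P, 10:t1, 11:t2, 12:t3, 13:tok, 15:tok, 19:tok, 20:tok
edges: (0,11,in); (7,12,in); (8,10,in); (9,11,in); (10,1,out); (12,0,out); (13,8,on); (15,9,on); (19,9,on); (20,1,on)
dpo result:
nodes: 0:P, 1:P, 7:P, 8:P, 9:P, 10:t1, 11:t2, 12:t3, 13:tok, 15:tok, 19:tok, 20:tok
edges: (0,11,in); (7,12,in); (8,10,in); (9,11,in); (10,1,out); (12,0,out); (13,8,on); (15,9,on); (19,9,on); (20,1,on)


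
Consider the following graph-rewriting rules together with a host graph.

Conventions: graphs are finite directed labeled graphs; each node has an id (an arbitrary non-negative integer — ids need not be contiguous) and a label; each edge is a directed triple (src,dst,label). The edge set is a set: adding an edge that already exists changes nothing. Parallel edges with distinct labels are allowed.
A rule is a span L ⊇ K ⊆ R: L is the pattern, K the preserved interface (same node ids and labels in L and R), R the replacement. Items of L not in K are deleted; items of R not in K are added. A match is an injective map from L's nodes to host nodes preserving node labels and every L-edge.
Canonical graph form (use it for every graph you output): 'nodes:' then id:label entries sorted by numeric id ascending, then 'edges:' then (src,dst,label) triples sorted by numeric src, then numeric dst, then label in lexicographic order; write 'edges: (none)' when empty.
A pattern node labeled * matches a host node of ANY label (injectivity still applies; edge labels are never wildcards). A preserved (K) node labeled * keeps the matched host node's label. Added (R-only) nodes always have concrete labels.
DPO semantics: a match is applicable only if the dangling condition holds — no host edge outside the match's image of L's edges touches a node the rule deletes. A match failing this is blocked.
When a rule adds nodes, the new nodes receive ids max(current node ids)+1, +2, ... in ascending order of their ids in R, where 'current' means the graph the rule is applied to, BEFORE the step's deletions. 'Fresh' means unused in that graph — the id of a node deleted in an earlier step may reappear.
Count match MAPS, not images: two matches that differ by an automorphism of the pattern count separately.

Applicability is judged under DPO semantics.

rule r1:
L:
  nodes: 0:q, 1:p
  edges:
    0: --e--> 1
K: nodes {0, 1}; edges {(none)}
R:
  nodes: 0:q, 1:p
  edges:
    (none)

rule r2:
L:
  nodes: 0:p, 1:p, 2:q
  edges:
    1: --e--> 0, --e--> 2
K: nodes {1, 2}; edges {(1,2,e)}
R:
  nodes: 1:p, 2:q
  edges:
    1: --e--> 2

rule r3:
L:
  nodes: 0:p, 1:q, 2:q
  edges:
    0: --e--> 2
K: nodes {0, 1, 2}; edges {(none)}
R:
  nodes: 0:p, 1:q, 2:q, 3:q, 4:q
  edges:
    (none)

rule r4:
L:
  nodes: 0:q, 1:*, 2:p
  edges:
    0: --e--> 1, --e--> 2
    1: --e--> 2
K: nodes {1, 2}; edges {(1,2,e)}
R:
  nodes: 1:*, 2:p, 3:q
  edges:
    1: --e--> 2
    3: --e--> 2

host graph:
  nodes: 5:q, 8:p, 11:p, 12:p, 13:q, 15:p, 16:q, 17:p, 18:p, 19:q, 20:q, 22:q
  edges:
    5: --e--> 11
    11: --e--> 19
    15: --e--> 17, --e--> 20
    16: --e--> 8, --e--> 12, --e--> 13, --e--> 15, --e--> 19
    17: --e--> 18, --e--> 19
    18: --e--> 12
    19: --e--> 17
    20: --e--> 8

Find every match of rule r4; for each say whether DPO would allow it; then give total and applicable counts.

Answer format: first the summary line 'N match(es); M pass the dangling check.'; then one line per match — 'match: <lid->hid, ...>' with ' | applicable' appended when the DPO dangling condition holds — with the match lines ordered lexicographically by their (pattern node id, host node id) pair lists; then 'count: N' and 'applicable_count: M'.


0 match(es); 0 pass the dangling check.
count: 0
applicable_count: 0


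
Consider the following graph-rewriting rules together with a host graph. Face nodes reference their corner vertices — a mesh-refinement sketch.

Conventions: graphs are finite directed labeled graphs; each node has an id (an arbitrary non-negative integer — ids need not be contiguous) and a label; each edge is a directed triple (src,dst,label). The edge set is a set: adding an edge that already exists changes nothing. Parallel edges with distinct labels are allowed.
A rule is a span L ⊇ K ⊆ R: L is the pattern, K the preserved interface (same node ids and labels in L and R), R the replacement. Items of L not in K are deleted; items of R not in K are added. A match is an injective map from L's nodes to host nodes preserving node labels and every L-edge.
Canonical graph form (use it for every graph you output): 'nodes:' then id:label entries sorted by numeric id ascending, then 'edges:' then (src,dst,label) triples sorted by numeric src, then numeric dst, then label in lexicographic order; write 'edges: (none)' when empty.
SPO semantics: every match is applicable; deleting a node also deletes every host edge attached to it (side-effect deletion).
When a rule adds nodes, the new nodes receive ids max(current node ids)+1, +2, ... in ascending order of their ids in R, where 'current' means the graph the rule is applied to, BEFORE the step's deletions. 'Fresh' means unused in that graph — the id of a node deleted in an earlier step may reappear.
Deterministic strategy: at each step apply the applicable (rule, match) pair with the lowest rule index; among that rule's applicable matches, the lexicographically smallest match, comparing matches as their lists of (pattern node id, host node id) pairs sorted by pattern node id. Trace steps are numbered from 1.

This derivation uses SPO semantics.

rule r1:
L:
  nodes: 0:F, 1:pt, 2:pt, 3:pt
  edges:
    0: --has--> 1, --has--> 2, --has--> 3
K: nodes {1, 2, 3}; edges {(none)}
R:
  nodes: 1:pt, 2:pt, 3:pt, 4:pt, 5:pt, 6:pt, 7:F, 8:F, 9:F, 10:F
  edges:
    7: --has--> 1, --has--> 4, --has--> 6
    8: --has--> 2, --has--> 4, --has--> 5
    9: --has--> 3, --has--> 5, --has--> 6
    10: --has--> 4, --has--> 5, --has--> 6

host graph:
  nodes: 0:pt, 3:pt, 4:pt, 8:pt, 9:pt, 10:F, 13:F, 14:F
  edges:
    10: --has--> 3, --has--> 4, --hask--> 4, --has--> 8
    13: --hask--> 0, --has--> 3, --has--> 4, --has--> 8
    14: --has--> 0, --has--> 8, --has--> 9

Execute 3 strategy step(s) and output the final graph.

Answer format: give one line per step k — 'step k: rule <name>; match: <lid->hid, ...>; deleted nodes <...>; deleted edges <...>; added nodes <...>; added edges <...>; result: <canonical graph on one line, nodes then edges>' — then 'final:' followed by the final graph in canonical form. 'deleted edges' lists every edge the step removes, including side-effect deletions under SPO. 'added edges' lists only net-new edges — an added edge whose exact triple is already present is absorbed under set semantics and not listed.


step 1: rule r1; match: 0->10, 1->3, 2->4, 3->8; deleted nodes 10; deleted edges (10,3,has); (10,4,has); (10,4,hask); (10,8,has); added nodes 15, 16, 17, 18, 19, 20, 21; added edges (18,3,has); (18,15,has); (18,17,has); (19,4,has); (19,15,has); (19,16,has); (20,8,has); (20,16,has); (20,17,has); (21,15,has); (21,16,has); (21,17,has); result: nodes: 0:pt, 3:pt, 4:pt, 8:pt, 9:pt, 13:F, 14:F, 15:pt, 16:pt, 17:pt, 18:F, 19:F, 20:F, 21:F edges: (13,0,hask); (13,3,has); (13,4,has); (13,8,has); (14,0,has); (14,8,has); (14,9,has); (18,3,has); (18,15,has); (18,17,has); (19,4,has); (19,15,has); (19,16,has); (20,8,has); (20,16,has); (20,17,has); (21,15,has); (21,16,has); (21,17,has)
step 2: rule r1; match: 0->13, 1->3, 2->4, 3->8; deleted nodes 13; deleted edges (13,0,hask); (13,3,has); (13,4,has); (13,8,has); added nodes 22, 23, 24, 25, 26, 27, 28; added edges (25,3,has); (25,22,has); (25,24,has); (26,4,has); (26,22,has); (26,23,has); (27,8,has); (27,23,has); (27,24,has); (28,22,has); (28,23,has); (28,24,has); result: nodes: 0:pt, 3:pt, 4:pt, 8:pt, 9:pt, 14:F, 15:pt, 16:pt, 17:pt, 18:F, 19:F, 20:F, 21:F, 22:pt, 23:pt, 24:pt, 25:F, 26:F, 27:F, 28:F edges: (14,0,has); (14,8,has); (14,9,has); (18,3,has); (18,15,has); (18,17,has); (19,4,has); (19,15,has); (19,16,has); (20,8,has); (20,16,has); (20,17,has); (21,15,has); (21,16,has); (21,17,has); (25,3,has); (25,22,has); (25,24,has); (26,4,has); (26,22,has); (26,23,has); (27,8,has); (27,23,has); (27,24,has); (28,22,has); (28,23,has); (28,24,has)
step 3: rule r1; match: 0->14, 1->0, 2->8, 3->9; deleted nodes 14; deleted edges (14,0,has); (14,8,has); (14,9,has); added nodes 29, 30, 31, 32, 33, 34, 35; added edges (32,0,has); (32,29,has); (32,31,has); (33,8,has); (33,29,has); (33,30,has); (34,9,has); (34,30,has); (34,31,has); (35,29,has); (35,30,has); (35,31,has); result: nodes: 0:pt, 3:pt, 4:pt, 8:pt, 9:pt, 15:pt, 16:pt, 17:pt, 18:F, 19:F, 20:F, 21:F, 22:pt, 23:pt, 24:pt, 25:F, 26:F, 27:F, 28:F, 29:pt, 30:pt, 31:pt, 32:F, 33:F, 34:F, 35:F edges: (18,3,has); (18,15,has); (18,17,has); (19,4,has); (19,15,has); (19,16,has); (20,8,has); (20,16,has); (20,17,has); (21,15,has); (21,16,has); (21,17,has); (25,3,has); (25,22,has); (25,24,has); (26,4,has); (26,22,has); (26,23,has); (27,8,has); (27,23,has); (27,24,has); (28,22,has); (28,23,has); (28,24,has); (32,0,has); (32,29,has); (32,31,has); (33,8,has); (33,29,has); (33,30,has); (34,9,has); (34,30,has); (34,31,has); (35,29,has); (35,30,has); (35,31,has)
final:
nodes: 0:pt, 3:pt, 4:pt, 8:pt, 9:pt, 15:pt, 16:pt, 17:pt, 18:F, 19:F, 20:F, 21:F, 22:pt, 23:pt, 24:pt, 25:F, 26:F, 27:F, 28:F, 29:pt, 30:pt, 31:pt, 32:F, 33:F, 34:F, 35:F
edges: (18,3,has); (18,15,has); (18,17,has); (19,4,has); (19,15,has); (19,16,has); (20,8,has); (20,16,has); (20,17,has); (21,15,has); (21,16,has); (21,17,has); (25,3,has); (25,22,has); (25,24,has); (26,4,has); (26,22,has); (26,23,has); (27,8,has); (27,23,has); (27,24,has); (28,22,has); (28,23,has); (28,24,has); (32,0,has); (32,29,has); (32,31,has); (33,8,has); (33,29,has); (33,30,has); (34,9,has); (34,30,has); (34,31,has); (35,29,has); (35,30,has); (35,31,has)


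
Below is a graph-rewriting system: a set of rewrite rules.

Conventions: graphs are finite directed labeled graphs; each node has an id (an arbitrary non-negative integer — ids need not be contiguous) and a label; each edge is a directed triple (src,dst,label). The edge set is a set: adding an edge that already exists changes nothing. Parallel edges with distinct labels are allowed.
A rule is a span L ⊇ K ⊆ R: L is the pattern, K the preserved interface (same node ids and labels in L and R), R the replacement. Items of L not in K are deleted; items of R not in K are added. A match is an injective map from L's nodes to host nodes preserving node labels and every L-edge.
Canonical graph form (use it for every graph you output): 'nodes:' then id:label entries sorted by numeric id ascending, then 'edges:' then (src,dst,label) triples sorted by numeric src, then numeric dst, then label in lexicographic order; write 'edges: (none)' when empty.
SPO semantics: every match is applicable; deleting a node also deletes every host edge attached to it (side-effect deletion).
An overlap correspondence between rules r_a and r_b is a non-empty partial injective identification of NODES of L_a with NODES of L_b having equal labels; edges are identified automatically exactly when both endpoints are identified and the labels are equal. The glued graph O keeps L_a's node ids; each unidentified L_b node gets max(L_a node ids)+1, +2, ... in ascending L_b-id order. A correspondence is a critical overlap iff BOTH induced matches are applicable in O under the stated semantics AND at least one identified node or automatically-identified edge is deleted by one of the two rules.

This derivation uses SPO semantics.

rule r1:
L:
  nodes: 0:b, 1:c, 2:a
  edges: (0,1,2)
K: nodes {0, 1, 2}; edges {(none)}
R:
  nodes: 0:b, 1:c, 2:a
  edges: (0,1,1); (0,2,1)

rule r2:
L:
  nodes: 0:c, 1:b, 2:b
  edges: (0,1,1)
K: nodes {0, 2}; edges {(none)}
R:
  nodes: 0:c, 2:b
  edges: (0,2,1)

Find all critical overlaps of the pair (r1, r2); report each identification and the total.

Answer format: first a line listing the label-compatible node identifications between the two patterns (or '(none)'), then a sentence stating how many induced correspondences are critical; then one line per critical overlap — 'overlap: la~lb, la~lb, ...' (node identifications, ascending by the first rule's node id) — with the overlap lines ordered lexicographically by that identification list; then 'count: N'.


label-compatible node identifications between L(r1) and L(r2): 0~1, 0~2, 1~0
2 of the induced correspondences are critical overlaps of r1 and r2.
overlap: 0~1
overlap: 0~1, 1~0
count: 2


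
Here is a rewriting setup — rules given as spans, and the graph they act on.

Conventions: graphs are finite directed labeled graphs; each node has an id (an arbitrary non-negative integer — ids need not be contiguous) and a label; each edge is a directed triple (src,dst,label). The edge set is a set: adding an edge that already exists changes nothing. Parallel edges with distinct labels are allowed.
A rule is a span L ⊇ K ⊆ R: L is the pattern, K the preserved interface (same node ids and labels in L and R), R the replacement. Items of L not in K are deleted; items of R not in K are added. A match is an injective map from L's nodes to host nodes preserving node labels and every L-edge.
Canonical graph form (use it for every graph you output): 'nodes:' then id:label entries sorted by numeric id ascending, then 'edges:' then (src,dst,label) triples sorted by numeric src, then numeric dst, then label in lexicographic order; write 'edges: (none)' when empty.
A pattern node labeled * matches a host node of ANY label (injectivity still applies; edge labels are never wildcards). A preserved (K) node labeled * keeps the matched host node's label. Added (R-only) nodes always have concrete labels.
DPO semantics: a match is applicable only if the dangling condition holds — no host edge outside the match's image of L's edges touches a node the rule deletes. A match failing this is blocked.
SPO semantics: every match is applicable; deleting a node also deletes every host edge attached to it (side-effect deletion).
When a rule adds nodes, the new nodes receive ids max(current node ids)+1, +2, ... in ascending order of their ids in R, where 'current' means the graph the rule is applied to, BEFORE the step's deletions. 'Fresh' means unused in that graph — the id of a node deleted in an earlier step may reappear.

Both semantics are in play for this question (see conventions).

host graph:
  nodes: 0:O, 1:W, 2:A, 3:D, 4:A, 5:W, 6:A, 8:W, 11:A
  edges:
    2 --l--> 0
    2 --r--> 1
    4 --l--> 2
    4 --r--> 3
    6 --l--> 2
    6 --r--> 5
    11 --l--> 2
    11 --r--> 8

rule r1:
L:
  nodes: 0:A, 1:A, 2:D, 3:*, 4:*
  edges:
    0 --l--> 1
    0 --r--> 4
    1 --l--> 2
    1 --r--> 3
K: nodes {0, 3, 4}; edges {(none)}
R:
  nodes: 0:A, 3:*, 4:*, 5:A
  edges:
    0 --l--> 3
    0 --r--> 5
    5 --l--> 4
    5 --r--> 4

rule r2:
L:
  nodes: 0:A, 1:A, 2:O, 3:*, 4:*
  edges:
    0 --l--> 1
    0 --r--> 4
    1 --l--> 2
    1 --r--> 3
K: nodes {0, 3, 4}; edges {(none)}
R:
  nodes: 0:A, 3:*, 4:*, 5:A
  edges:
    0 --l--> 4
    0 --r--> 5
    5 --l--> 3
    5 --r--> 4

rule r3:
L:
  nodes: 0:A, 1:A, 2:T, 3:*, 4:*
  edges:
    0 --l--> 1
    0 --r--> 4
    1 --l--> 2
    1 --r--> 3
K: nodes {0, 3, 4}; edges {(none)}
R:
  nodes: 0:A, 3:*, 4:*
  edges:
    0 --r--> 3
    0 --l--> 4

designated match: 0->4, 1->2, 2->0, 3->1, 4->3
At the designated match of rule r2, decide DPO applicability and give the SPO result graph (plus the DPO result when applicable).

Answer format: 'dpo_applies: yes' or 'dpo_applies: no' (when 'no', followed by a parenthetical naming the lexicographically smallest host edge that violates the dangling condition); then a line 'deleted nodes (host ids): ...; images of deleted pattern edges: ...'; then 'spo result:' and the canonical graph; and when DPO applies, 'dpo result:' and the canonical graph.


dpo_applies: no
(the rule deletes node 2, which keeps host edge (6,2,l) outside the match image — the dangling condition fails, DPO blocks; SPO proceeds and side-deletes such edges)
deleted nodes (host ids): 0, 2; images of deleted pattern edges: (2,0,l); (2,1,r); (4,2,l); (4,3,r)
spo result:
nodes: 1:W, 3:D, 4:A, 5:W, 6:A, 8:W, 11:A, 12:A
edges: (4,3,l); (4,12,r); (6,5,r); (11,8,r); (12,1,l); (12,3,r)


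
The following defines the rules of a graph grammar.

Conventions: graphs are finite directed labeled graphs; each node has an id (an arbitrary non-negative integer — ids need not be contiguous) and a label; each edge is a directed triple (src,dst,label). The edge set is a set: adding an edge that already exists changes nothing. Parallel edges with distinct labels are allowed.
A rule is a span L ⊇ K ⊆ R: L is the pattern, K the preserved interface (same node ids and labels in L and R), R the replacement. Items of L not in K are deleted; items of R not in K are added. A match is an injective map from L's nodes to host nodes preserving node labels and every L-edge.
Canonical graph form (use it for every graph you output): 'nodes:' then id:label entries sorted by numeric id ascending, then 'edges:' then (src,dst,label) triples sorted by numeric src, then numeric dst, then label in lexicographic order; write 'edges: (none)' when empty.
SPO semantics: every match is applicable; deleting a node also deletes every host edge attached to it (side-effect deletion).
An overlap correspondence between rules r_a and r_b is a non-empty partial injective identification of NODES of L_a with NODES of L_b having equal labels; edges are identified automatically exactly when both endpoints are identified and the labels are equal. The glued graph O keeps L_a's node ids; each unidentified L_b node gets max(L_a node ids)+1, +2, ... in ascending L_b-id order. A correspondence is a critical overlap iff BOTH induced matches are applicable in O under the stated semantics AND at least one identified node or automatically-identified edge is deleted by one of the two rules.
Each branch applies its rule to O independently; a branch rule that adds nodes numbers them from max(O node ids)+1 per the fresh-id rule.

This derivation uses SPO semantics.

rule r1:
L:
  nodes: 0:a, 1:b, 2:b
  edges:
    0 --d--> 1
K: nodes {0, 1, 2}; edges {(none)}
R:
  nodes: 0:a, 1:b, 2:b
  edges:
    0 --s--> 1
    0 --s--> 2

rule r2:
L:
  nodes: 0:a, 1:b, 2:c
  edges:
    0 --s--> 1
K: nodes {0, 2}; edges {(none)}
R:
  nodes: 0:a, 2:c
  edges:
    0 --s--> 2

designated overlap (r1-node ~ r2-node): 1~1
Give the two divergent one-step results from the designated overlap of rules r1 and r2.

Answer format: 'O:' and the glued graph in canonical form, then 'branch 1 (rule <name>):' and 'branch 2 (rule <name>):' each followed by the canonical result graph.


O:
nodes: 0:a, 1:b, 2:b, 3:a, 4:c
edges: (0,1,d); (3,1,s)
branch 1 (rule r1):
nodes: 0:a, 1:b, 2:b, 3:a, 4:c
edges: (0,1,s); (0,2,s); (3,1,s)
branch 2 (rule r2):
nodes: 0:a, 2:b, 3:a, 4:c
edges: (3,4,s)


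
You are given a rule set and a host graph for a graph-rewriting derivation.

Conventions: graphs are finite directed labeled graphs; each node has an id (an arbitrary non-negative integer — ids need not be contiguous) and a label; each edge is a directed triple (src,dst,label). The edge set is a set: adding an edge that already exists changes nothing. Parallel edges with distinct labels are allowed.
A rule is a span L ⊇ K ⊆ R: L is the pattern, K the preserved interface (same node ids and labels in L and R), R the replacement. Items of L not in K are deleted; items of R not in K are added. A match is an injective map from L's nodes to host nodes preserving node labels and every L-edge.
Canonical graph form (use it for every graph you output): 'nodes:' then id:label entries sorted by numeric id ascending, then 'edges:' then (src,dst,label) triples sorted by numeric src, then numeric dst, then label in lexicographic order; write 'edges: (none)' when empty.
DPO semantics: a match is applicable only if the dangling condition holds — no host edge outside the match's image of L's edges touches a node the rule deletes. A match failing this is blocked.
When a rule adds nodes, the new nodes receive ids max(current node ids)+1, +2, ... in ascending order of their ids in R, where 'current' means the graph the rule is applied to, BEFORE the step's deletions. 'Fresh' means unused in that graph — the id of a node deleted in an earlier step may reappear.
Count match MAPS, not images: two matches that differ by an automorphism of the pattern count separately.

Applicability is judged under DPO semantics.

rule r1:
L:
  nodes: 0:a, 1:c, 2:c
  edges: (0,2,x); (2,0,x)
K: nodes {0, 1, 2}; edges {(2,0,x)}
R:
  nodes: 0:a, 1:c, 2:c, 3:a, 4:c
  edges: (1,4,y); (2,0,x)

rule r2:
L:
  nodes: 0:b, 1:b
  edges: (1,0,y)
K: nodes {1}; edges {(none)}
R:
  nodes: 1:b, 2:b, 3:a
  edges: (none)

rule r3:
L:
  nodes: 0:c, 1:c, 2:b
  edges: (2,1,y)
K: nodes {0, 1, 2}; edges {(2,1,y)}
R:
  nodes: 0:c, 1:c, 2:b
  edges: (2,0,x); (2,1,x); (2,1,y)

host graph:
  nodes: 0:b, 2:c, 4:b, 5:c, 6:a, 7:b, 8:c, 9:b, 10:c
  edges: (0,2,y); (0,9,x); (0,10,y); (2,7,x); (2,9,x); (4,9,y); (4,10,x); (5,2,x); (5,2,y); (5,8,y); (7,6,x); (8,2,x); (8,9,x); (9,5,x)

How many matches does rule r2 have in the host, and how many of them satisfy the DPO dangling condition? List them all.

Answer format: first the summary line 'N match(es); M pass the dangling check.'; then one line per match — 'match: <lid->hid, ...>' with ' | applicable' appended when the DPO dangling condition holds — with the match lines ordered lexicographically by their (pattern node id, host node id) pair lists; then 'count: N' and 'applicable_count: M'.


1 match(es); 0 pass the dangling check.
match: 0->9, 1->4
count: 1
applicable_count: 0


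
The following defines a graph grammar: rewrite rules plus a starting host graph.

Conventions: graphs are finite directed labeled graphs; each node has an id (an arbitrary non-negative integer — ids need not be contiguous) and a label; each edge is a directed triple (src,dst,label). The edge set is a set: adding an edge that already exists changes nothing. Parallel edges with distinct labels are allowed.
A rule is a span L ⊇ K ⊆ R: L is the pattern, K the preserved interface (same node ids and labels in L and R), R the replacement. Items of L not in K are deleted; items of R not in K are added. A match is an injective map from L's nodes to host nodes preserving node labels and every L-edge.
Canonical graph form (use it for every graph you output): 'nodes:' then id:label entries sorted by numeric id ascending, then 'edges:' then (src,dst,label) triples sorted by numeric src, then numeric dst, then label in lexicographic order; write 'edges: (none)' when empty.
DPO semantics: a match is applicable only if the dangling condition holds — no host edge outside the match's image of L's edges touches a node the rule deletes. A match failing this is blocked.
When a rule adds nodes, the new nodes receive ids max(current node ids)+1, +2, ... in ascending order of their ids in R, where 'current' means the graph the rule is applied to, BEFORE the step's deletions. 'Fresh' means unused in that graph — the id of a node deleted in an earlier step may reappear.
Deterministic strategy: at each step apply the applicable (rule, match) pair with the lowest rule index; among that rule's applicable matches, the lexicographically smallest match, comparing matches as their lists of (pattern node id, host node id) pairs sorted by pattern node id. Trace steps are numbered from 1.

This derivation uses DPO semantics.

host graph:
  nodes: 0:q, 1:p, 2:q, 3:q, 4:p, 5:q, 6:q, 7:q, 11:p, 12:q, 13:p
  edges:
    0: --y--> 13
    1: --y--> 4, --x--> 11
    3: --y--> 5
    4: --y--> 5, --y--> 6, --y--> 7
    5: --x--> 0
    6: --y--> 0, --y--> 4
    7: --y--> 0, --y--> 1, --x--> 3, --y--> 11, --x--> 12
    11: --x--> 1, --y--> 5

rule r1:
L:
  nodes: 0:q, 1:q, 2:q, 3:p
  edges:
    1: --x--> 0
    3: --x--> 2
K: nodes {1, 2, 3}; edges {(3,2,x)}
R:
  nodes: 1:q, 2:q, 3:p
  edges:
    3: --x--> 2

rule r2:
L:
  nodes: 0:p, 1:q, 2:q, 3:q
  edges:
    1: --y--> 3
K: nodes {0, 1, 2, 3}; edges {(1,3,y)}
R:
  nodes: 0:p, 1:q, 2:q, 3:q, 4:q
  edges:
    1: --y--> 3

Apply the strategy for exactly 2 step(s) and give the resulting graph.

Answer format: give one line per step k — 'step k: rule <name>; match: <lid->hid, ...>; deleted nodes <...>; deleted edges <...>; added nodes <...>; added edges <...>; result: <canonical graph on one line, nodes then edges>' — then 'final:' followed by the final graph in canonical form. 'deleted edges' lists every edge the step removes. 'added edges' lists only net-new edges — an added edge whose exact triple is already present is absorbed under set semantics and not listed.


step 1: rule r2; match: 0->1, 1->3, 2->0, 3->5; deleted nodes (none); deleted edges (none); added nodes 14; added edges (none); result: nodes: 0:q, 1:p, 2:q, 3:q, 4:p, 5:q, 6:q, 7:q, 11:p, 12:q, 13:p, 14:q edges: (0,13,y); (1,4,y); (1,11,x); (3,5,y); (4,5,y); (4,6,y); (4,7,y); (5,0,x); (6,0,y); (6,4,y); (7,0,y); (7,1,y); (7,3,x); (7,11,y); (7,12,x); (11,1,x); (11,5,y)
step 2: rule r2; match: 0->1, 1->3, 2->0, 3->5; deleted nodes (none); deleted edges (none); added nodes 15; added edges (none); result: nodes: 0:q, 1:p, 2:q, 3:q, 4:p, 5:q, 6:q, 7:q, 11:p, 12:q, 13:p, 14:q, 15:q edges: (0,13,y); (1,4,y); (1,11,x); (3,5,y); (4,5,y); (4,6,y); (4,7,y); (5,0,x); (6,0,y); (6,4,y); (7,0,y); (7,1,y); (7,3,x); (7,11,y); (7,12,x); (11,1,x); (11,5,y)
final:
nodes: 0:q, 1:p, 2:q, 3:q, 4:p, 5:q, 6:q, 7:q, 11:p, 12:q, 13:p, 14:q, 15:q
edges: (0,13,y); (1,4,y); (1,11,x); (3,5,y); (4,5,y); (4,6,y); (4,7,y); (5,0,x); (6,0,y); (6,4,y); (7,0,y); (7,1,y); (7,3,x); (7,11,y); (7,12,x); (11,1,x); (11,5,y)


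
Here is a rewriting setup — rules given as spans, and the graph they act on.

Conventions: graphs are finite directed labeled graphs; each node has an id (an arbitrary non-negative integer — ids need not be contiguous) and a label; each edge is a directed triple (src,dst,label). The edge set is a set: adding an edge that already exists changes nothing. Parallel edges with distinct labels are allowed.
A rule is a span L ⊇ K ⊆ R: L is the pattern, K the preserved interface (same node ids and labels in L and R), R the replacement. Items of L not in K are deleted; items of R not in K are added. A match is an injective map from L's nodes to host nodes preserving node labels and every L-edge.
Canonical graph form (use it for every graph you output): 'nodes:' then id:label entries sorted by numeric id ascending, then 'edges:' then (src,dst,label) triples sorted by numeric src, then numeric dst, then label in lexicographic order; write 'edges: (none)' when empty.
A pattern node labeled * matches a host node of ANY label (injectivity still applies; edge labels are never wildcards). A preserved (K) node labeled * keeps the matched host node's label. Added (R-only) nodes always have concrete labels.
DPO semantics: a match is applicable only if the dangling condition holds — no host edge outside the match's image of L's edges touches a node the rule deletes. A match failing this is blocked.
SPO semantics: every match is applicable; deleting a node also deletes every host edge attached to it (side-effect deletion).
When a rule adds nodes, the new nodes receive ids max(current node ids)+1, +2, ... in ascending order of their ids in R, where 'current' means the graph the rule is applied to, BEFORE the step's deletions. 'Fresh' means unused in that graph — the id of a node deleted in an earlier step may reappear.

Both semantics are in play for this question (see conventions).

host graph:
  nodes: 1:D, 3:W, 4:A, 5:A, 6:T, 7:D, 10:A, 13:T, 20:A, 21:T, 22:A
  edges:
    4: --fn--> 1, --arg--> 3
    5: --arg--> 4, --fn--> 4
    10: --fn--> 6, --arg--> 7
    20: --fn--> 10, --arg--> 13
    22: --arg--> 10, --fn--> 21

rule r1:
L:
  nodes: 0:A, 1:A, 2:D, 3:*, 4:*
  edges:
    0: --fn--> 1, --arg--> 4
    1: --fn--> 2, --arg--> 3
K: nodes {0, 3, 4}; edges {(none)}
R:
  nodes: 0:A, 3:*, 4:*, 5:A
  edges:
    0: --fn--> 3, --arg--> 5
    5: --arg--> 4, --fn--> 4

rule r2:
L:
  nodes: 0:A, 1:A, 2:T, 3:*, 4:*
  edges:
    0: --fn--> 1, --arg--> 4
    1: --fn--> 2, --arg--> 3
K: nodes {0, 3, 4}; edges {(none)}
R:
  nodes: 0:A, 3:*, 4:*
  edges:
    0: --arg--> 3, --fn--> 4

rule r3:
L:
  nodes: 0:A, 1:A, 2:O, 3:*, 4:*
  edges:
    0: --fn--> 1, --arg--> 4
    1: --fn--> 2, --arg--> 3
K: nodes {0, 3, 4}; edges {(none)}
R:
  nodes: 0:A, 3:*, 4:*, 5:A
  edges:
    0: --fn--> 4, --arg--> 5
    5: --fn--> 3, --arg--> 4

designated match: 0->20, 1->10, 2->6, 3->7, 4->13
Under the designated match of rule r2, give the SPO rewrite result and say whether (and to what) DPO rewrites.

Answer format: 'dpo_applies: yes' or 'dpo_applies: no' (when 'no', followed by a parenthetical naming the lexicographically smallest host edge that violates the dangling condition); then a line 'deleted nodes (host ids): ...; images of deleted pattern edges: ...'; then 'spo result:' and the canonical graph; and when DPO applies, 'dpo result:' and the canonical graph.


dpo_applies: no
(the rule deletes node 10, which keeps host edge (22,10,arg) outside the match image — the dangling condition fails, DPO blocks; SPO proceeds and side-deletes such edges)
deleted nodes (host ids): 6, 10; images of deleted pattern edges: (10,6,fn); (10,7,arg); (20,10,fn); (20,13,arg)
spo result:
nodes: 1:D, 3:W, 4:A, 5:A, 7:D, 13:T, 20:A, 21:T, 22:A
edges: (4,1,fn); (4,3,arg); (5,4,arg); (5,4,fn); (20,7,arg); (20,13,fn); (22,21,fn)


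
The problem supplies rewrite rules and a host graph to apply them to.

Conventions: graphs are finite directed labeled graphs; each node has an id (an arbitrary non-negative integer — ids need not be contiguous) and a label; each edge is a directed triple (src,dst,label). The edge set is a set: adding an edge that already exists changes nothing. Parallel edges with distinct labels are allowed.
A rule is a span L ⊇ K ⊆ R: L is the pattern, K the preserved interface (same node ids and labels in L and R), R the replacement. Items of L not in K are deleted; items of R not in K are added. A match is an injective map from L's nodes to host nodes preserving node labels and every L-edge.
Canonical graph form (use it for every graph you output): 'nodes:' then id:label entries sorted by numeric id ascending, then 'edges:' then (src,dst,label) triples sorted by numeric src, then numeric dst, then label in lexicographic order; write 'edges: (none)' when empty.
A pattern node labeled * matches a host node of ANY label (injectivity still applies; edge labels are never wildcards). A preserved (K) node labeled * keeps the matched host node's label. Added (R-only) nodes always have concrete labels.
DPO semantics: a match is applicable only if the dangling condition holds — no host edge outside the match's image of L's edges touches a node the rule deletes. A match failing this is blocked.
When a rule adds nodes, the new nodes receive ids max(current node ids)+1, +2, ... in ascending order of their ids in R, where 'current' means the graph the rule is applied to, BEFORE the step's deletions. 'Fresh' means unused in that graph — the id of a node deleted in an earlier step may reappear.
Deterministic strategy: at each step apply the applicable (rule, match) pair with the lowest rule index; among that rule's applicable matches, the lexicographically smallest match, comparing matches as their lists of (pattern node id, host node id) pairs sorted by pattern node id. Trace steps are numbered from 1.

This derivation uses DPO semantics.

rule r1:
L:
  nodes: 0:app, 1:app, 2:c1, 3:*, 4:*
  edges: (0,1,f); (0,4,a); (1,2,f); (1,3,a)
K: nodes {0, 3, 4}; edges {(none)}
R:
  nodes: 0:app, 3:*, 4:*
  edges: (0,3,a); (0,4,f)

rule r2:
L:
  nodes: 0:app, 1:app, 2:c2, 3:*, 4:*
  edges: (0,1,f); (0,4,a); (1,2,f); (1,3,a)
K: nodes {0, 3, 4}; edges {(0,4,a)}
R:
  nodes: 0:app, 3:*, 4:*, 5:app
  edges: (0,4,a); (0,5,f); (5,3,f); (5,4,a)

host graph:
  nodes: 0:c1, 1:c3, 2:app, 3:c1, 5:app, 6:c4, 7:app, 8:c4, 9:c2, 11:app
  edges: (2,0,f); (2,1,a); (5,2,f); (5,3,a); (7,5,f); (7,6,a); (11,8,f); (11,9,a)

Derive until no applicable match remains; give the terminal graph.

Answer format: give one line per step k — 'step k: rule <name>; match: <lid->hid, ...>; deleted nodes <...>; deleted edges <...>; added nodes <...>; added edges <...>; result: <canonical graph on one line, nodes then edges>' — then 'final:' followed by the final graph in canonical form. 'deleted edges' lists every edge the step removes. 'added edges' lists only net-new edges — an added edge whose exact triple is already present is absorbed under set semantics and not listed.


step 1: rule r1; match: 0->5, 1->2, 2->0, 3->1, 4->3; deleted nodes 0, 2; deleted edges (2,0,f); (2,1,a); (5,2,f); (5,3,a); added nodes (none); added edges (5,1,a); (5,3,f); result: nodes: 1:c3, 3:c1, 5:app, 6:c4, 7:app, 8:c4, 9:c2, 11:app edges: (5,1,a); (5,3,f); (7,5,f); (7,6,a); (11,8,f); (11,9,a)
step 2: rule r1; match: 0->7, 1->5, 2->3, 3->1, 4->6; deleted nodes 3, 5; deleted edges (5,1,a); (5,3,f); (7,5,f); (7,6,a); added nodes (none); added edges (7,1,a); (7,6,f); result: nodes: 1:c3, 6:c4, 7:app, 8:c4, 9:c2, 11:app edges: (7,1,a); (7,6,f); (11,8,f); (11,9,a)
final:
nodes: 1:c3, 6:c4, 7:app, 8:c4, 9:c2, 11:app
edges: (7,1,a); (7,6,f); (11,8,f); (11,9,a)


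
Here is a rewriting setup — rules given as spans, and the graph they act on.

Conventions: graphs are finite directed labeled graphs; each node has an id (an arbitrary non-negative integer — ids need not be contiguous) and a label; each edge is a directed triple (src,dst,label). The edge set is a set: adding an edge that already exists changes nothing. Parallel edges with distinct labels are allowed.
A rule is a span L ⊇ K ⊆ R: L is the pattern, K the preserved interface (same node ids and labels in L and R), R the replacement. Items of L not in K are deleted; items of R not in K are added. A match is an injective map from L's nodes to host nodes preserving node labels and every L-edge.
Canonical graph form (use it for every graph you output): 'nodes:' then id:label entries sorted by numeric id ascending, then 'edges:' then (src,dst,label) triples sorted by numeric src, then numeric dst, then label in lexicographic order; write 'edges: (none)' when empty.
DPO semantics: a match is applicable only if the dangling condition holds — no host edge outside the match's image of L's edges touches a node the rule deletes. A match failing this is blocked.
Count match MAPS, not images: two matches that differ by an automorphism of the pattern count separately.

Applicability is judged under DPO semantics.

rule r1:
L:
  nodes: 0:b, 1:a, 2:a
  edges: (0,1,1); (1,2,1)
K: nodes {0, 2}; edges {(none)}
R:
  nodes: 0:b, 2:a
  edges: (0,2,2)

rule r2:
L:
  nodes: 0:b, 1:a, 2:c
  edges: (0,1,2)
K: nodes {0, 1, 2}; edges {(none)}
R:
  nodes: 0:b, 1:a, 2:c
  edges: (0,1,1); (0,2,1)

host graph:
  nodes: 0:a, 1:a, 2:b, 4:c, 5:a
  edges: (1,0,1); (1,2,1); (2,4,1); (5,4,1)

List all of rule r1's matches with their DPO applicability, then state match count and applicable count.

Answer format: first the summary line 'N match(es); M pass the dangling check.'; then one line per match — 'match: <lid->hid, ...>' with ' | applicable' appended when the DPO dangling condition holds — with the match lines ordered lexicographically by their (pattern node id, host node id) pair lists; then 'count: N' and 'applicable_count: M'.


0 match(es); 0 pass the dangling check.
count: 0
applicable_count: 0


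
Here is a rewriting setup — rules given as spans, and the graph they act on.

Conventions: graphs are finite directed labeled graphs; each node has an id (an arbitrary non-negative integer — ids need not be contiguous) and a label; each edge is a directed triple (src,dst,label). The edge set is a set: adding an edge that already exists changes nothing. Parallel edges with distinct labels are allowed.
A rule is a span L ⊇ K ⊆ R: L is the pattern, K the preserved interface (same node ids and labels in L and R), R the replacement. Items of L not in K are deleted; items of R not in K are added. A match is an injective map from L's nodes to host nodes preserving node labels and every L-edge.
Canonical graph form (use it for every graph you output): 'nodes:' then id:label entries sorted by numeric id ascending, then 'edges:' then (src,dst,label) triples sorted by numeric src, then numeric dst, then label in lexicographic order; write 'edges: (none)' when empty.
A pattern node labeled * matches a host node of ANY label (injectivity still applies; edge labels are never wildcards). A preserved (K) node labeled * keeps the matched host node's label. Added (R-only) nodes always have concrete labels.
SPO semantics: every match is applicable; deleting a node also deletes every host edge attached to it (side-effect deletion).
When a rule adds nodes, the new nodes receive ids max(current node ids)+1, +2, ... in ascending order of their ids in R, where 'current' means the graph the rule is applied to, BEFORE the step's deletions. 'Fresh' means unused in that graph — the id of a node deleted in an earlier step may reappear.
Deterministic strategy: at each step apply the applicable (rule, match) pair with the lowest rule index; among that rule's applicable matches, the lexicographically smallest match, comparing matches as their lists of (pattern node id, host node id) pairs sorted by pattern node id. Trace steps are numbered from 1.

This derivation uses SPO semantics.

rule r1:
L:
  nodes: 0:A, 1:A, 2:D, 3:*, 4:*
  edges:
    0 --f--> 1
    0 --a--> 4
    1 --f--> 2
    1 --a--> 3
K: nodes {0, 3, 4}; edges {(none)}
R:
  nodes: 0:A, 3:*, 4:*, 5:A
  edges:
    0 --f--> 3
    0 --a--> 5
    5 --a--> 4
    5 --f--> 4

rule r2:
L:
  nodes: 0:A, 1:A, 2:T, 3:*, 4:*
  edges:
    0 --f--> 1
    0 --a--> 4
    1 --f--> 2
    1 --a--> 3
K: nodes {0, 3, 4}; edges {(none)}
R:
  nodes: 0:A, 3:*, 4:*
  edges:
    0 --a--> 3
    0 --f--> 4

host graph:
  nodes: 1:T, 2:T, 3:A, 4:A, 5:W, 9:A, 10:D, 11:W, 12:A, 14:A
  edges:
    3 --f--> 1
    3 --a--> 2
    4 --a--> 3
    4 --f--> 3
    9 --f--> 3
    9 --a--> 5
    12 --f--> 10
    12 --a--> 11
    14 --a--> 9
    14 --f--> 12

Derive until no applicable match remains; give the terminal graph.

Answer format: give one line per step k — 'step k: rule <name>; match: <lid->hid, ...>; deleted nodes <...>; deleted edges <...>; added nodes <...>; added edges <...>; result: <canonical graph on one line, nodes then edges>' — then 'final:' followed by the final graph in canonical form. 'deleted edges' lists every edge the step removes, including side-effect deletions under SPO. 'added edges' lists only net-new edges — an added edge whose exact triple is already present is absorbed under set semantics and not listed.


step 1: rule r1; match: 0->14, 1->12, 2->10, 3->11, 4->9; deleted nodes 10, 12; deleted edges (12,10,f); (12,11,a); (14,9,a); (14,12,f); added nodes 15; added edges (14,11,f); (14,15,a); (15,9,a); (15,9,f); result: nodes: 1:T, 2:T, 3:A, 4:A, 5:W, 9:A, 11:W, 14:A, 15:A edges: (3,1,f); (3,2,a); (4,3,a); (4,3,f); (9,3,f); (9,5,a); (14,11,f); (14,15,a); (15,9,a); (15,9,f)
step 2: rule r2; match: 0->9, 1->3, 2->1, 3->2, 4->5; deleted nodes 1, 3; deleted edges (3,1,f); (3,2,a); (4,3,a); (4,3,f); (9,3,f); (9,5,a); added nodes (none); added edges (9,2,a); (9,5,f); result: nodes: 2:T, 4:A, 5:W, 9:A, 11:W, 14:A, 15:A edges: (9,2,a); (9,5,f); (14,11,f); (14,15,a); (15,9,a); (15,9,f)
final:
nodes: 2:T, 4:A, 5:W, 9:A, 11:W, 14:A, 15:A
edges: (9,2,a); (9,5,f); (14,11,f); (14,15,a); (15,9,a); (15,9,f)
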